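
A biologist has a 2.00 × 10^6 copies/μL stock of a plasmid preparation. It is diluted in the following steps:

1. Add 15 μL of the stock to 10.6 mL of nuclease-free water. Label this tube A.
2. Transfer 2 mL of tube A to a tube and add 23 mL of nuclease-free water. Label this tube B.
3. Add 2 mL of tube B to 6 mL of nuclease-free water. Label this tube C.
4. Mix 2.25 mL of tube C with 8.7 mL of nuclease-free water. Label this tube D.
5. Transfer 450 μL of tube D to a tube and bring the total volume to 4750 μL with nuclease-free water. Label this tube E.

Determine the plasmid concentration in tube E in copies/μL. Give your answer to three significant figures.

1.10 copies/μL

Step 1: 15 μL + 10.6 mL = 10615 μL total → factor 10615/15 = 707.67
Step 2: 2 mL + 23 mL = 25 mL total → factor 25/2 = 12.5
Step 3: 2 mL + 6 mL = 8 mL total → factor 8/2 = 4
Step 4: 2.25 mL + 8.7 mL = 10.95 mL total → factor 10.95/2.25 = 4.8667
Step 5: 450 μL brought to 4750 μL → factor 4750/450 = 10.556
Overall dilution factor = 707.67 × 12.5 × 4 × 4.8667 × 10.556 = 1.8177 × 10^6
Final = 2.00 × 10^6 copies/μL / 1.8177 × 10^6 = 1.10 copies/μL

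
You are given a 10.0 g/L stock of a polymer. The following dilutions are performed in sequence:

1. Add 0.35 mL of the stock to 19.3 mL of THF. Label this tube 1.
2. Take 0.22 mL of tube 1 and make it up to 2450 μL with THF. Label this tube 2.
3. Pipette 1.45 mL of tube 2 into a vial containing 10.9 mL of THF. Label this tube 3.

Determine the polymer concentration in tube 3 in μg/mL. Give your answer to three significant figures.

Step 1: 0.35 mL + 19.3 mL = 19.65 mL total → factor 19.65/0.35 = 56.143
Step 2: 0.22 mL brought to 2450 μL → factor 2.45/0.22 = 11.136
Step 3: 1.45 mL + 10.9 mL = 12.35 mL total → factor 12.35/1.45 = 8.5172
Overall dilution factor = 56.143 × 11.136 × 8.5172 = 5325.2
Final = 10.0 g/L / 5325.2 = 0.001878 g/L = 1.88 μg/mL

1.88 μg/mL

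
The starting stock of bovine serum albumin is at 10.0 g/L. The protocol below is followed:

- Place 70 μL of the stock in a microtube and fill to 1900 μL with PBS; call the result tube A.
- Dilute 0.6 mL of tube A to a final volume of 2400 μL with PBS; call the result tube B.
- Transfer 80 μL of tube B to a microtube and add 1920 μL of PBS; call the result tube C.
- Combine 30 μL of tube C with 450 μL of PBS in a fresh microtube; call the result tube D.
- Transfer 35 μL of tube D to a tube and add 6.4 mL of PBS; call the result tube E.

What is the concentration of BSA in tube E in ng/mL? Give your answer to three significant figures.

1.25 ng/mL

Step 1: 70 μL brought to 1900 μL → factor 1900/70 = 27.143
Step 2: 0.6 mL brought to 2400 μL → factor 2.4/0.6 = 4
Step 3: 80 μL + 1920 μL = 2000 μL total → factor 2000/80 = 25
Step 4: 30 μL + 450 μL = 480 μL total → factor 480/30 = 16
Step 5: 35 μL + 6.4 mL = 6435 μL total → factor 6435/35 = 183.86
Overall dilution factor = 27.143 × 4 × 25 × 16 × 183.86 = 7.9847 × 10^6
Final = 10.0 g/L / 7.9847 × 10^6 = 1.252 × 10^-6 g/L = 1.25 ng/mL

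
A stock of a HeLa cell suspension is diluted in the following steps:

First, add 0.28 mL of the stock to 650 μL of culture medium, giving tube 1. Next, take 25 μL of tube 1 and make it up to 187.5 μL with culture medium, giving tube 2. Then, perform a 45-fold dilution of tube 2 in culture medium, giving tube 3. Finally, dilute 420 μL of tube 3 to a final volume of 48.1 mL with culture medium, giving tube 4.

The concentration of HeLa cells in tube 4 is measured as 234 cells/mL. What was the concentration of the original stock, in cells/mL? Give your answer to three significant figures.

3.00 × 10^7 cells/mL

Step 1: 0.28 mL + 650 μL = 0.93 mL total → factor 0.93/0.28 = 3.3214
Step 2: 25 μL brought to 187.5 μL → factor 187.5/25 = 7.5
Step 3: 45-fold → factor 45
Step 4: 420 μL brought to 48.1 mL → factor 48100/420 = 114.52
Overall dilution factor = 3.3214 × 7.5 × 45 × 114.52 = 1.2838 × 10^5
Stock = 234 cells/mL × 1.2838 × 10^5 = 3.00 × 10^7 cells/mL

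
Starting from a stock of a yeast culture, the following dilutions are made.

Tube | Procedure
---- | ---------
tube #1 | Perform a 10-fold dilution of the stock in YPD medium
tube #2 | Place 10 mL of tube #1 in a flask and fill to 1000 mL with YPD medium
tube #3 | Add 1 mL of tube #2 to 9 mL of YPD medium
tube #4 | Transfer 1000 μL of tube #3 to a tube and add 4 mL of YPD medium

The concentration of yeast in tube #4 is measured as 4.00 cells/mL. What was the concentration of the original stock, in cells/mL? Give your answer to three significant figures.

2.00 × 10^5 cells/mL

Step 1: 10-fold → factor 10
Step 2: 10 mL brought to 1000 mL → factor 1000/10 = 100
Step 3: 1 mL + 9 mL = 10 mL total → factor 10/1 = 10
Step 4: 1000 μL + 4 mL = 5000 μL total → factor 5000/1000 = 5
Overall dilution factor = 10 × 100 × 10 × 5 = 50000
Stock = 4.00 cells/mL × 50000 = 2.00 × 10^5 cells/mL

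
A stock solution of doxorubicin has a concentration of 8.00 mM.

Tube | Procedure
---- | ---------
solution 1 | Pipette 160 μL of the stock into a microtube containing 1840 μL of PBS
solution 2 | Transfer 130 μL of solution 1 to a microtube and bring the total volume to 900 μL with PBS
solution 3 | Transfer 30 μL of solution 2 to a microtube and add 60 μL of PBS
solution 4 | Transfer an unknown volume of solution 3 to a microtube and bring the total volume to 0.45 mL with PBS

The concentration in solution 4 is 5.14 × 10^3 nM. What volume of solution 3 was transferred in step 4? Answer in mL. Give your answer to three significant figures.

0.0751 mL

Step 1: 160 μL + 1840 μL = 2000 μL total → factor 2000/160 = 12.5
Step 2: 130 μL brought to 900 μL → factor 900/130 = 6.9231
Step 3: 30 μL + 60 μL = 90 μL total → factor 90/30 = 3
Step 4: v brought to 0.45 mL → factor = 0.45 mL/v
Product of known-step factors = 259.62
Overall factor = 8.00 mM / (5.14 × 10^3 nM) = 1556.4
Step-4 factor = 1556.4 / 259.62 = 5.9951
v = 0.45 mL / 5.9951 = 0.0751 mL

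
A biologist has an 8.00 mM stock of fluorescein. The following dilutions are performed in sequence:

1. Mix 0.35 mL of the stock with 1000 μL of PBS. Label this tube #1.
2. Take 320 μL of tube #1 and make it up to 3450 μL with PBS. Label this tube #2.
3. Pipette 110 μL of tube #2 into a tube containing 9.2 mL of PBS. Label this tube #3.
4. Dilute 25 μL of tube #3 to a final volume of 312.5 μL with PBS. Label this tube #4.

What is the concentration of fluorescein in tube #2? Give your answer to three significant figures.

0.192 mM

Step 1: 0.35 mL + 1000 μL = 1.35 mL total → factor 1.35/0.35 = 3.8571
Step 2: 320 μL brought to 3450 μL → factor 3450/320 = 10.781
Dilution factor through tube #2 = 3.8571 × 10.781 = 41.585
[tube #2] = 8.00 mM / 41.585 = 0.192 mM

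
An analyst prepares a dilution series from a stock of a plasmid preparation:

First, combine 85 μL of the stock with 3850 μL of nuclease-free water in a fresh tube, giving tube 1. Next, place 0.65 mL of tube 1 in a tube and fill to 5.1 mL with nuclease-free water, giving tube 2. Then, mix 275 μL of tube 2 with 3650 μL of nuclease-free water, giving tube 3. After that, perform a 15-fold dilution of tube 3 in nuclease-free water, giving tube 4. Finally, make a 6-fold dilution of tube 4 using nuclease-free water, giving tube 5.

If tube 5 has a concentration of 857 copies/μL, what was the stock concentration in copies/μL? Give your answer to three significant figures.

Step 1: 85 μL + 3850 μL = 3935 μL total → factor 3935/85 = 46.294
Step 2: 0.65 mL brought to 5.1 mL → factor 5.1/0.65 = 7.8462
Step 3: 275 μL + 3650 μL = 3925 μL total → factor 3925/275 = 14.273
Step 4: 15-fold → factor 15
Step 5: 6-fold → factor 6
Overall dilution factor = 46.294 × 7.8462 × 14.273 × 15 × 6 = 4.6659 × 10^5
Stock = 857 copies/μL × 4.6659 × 10^5 = 4.00 × 10^8 copies/μL

4.00 × 10^8 copies/μL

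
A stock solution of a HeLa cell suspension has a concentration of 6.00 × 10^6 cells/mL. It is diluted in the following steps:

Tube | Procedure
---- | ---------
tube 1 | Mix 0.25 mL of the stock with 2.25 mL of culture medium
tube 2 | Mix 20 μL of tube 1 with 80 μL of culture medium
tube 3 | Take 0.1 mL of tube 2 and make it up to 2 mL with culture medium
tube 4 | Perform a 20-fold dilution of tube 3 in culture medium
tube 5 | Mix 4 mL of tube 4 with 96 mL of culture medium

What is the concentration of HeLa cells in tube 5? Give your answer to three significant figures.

Step 1: 0.25 mL + 2.25 mL = 2.5 mL total → factor 2.5/0.25 = 10
Step 2: 20 μL + 80 μL = 100 μL total → factor 100/20 = 5
Step 3: 0.1 mL brought to 2 mL → factor 2/0.1 = 20
Step 4: 20-fold → factor 20
Step 5: 4 mL + 96 mL = 100 mL total → factor 100/4 = 25
Overall dilution factor = 10 × 5 × 20 × 20 × 25 = 5 × 10^5
Final = 6.00 × 10^6 cells/mL / 5 × 10^5 = 12.0 cells/mL

12.0 cells/mL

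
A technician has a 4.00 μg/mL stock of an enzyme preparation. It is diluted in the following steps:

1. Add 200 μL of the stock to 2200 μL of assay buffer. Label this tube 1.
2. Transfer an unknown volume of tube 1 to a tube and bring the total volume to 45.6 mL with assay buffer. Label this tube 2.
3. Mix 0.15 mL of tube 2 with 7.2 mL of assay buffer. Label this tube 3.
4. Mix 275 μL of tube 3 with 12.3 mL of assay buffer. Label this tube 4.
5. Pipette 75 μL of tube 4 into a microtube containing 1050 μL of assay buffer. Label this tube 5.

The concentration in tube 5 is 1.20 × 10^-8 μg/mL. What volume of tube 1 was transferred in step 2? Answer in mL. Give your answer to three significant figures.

0.0552 mL

Step 1: 200 μL + 2200 μL = 2400 μL total → factor 2400/200 = 12
Step 2: v brought to 45.6 mL → factor = 45.6 mL/v
Step 3: 0.15 mL + 7.2 mL = 7.35 mL total → factor 7.35/0.15 = 49
Step 4: 275 μL + 12.3 mL = 12575 μL total → factor 12575/275 = 45.727
Step 5: 75 μL + 1050 μL = 1125 μL total → factor 1125/75 = 15
Product of known-step factors = 4.0331 × 10^5
Overall factor = 4.00 μg/mL / (1.20 × 10^-8 μg/mL) = 3.3333 × 10^8
Step-2 factor = 3.3333 × 10^8 / 4.0331 × 10^5 = 826.48
v = 45.6 mL / 826.48 = 0.0552 mL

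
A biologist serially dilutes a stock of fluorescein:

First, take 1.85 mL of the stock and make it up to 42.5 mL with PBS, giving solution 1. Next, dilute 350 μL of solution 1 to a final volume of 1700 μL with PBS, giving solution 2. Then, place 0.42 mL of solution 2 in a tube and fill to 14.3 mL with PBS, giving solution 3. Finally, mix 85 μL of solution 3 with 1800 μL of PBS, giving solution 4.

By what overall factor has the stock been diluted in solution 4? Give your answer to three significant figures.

8.43 × 10^4

Step 1: 1.85 mL brought to 42.5 mL → factor 42.5/1.85 = 22.973
Step 2: 350 μL brought to 1700 μL → factor 1700/350 = 4.8571
Step 3: 0.42 mL brought to 14.3 mL → factor 14.3/0.42 = 34.048
Step 4: 85 μL + 1800 μL = 1885 μL total → factor 1885/85 = 22.176
Overall dilution factor = 22.973 × 4.8571 × 34.048 × 22.176 = 84251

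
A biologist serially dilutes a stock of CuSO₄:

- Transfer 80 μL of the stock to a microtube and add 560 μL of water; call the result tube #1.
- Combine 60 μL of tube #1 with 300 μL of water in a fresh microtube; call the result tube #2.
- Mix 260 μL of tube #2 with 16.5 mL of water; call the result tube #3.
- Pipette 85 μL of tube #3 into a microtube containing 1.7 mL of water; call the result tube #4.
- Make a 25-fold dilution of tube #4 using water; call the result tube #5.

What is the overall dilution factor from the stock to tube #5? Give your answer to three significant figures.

1.62 × 10^6

Step 1: 80 μL + 560 μL = 640 μL total → factor 640/80 = 8
Step 2: 60 μL + 300 μL = 360 μL total → factor 360/60 = 6
Step 3: 260 μL + 16.5 mL = 16760 μL total → factor 16760/260 = 64.462
Step 4: 85 μL + 1.7 mL = 1785 μL total → factor 1785/85 = 21
Step 5: 25-fold → factor 25
Overall dilution factor = 8 × 6 × 64.462 × 21 × 25 = 1.6244 × 10^6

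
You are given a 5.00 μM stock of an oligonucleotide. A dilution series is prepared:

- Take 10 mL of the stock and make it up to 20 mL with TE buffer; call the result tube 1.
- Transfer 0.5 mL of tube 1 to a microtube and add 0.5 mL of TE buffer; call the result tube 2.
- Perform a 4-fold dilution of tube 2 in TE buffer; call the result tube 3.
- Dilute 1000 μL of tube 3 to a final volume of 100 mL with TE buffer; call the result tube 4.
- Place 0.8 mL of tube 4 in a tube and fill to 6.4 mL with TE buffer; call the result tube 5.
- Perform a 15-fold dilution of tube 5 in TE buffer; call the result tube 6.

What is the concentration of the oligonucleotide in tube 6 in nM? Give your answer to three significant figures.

0.0260 nM

Step 1: 10 mL brought to 20 mL → factor 20/10 = 2
Step 2: 0.5 mL + 0.5 mL = 1 mL total → factor 1/0.5 = 2
Step 3: 4-fold → factor 4
Step 4: 1000 μL brought to 100 mL → factor 1 × 10^5/1000 = 100
Step 5: 0.8 mL brought to 6.4 mL → factor 6.4/0.8 = 8
Step 6: 15-fold → factor 15
Overall dilution factor = 2 × 2 × 4 × 100 × 8 × 15 = 1.92 × 10^5
Final = 5.00 μM / 1.92 × 10^5 = 2.604 × 10^-5 μM = 0.0260 nM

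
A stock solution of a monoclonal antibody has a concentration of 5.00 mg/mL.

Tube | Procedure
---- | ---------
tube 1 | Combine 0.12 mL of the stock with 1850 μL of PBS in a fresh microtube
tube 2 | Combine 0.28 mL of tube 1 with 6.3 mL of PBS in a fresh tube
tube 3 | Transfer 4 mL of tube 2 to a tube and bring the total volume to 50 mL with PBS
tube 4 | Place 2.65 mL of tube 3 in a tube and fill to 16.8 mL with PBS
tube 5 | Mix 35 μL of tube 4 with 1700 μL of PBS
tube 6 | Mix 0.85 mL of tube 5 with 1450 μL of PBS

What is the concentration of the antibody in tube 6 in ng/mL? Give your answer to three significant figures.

Step 1: 0.12 mL + 1850 μL = 1.97 mL total → factor 1.97/0.12 = 16.417
Step 2: 0.28 mL + 6.3 mL = 6.58 mL total → factor 6.58/0.28 = 23.5
Step 3: 4 mL brought to 50 mL → factor 50/4 = 12.5
Step 4: 2.65 mL brought to 16.8 mL → factor 16.8/2.65 = 6.3396
Step 5: 35 μL + 1700 μL = 1735 μL total → factor 1735/35 = 49.571
Step 6: 0.85 mL + 1450 μL = 2.3 mL total → factor 2.3/0.85 = 2.7059
Overall dilution factor = 16.417 × 23.5 × 12.5 × 6.3396 × 49.571 × 2.7059 = 4.1008 × 10^6
Final = 5.00 mg/mL / 4.1008 × 10^6 = 1.219 × 10^-6 mg/mL = 1.22 ng/mL

1.22 ng/mL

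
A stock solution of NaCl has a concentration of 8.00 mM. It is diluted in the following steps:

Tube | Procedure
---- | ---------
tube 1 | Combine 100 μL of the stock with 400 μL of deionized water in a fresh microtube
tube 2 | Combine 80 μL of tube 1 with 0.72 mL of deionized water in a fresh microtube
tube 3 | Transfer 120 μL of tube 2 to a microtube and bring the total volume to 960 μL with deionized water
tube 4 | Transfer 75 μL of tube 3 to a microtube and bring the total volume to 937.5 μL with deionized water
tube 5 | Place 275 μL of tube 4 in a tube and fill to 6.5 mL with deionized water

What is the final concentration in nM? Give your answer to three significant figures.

67.7 nM

Step 1: 100 μL + 400 μL = 500 μL total → factor 500/100 = 5
Step 2: 80 μL + 0.72 mL = 800 μL total → factor 800/80 = 10
Step 3: 120 μL brought to 960 μL → factor 960/120 = 8
Step 4: 75 μL brought to 937.5 μL → factor 937.5/75 = 12.5
Step 5: 275 μL brought to 6.5 mL → factor 6500/275 = 23.636
Overall dilution factor = 5 × 10 × 8 × 12.5 × 23.636 = 1.1818 × 10^5
Final = 8.00 mM / 1.1818 × 10^5 = 6.769 × 10^-5 mM = 67.7 nM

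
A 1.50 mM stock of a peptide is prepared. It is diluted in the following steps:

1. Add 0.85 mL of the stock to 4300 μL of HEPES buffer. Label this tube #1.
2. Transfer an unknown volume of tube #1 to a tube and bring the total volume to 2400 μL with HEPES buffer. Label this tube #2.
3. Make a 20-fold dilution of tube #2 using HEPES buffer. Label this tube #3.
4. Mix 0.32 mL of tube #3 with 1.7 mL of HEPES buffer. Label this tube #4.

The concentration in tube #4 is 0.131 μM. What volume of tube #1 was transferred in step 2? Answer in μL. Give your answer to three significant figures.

160 μL

Step 1: 0.85 mL + 4300 μL = 5.15 mL total → factor 5.15/0.85 = 6.0588
Step 2: v brought to 2400 μL → factor = 2400 μL/v
Step 3: 20-fold → factor 20
Step 4: 0.32 mL + 1.7 mL = 2.02 mL total → factor 2.02/0.32 = 6.3125
Product of known-step factors = 764.93
Overall factor = 1.50 mM / (0.131 μM) = 11450
Step-2 factor = 11450 / 764.93 = 14.969
v = 2400 μL / 14.969 = 160 μL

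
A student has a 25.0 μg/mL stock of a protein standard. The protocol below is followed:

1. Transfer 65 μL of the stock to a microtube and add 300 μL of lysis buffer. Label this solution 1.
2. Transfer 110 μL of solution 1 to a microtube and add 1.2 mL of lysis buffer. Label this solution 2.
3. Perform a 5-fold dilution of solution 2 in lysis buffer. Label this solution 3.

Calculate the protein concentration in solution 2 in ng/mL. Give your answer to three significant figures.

Step 1: 65 μL + 300 μL = 365 μL total → factor 365/65 = 5.6154
Step 2: 110 μL + 1.2 mL = 1310 μL total → factor 1310/110 = 11.909
Dilution factor through solution 2 = 5.6154 × 11.909 = 66.874
[solution 2] = 25.0 μg/mL / 66.874 = 0.3738 μg/mL = 374 ng/mL

374 ng/mL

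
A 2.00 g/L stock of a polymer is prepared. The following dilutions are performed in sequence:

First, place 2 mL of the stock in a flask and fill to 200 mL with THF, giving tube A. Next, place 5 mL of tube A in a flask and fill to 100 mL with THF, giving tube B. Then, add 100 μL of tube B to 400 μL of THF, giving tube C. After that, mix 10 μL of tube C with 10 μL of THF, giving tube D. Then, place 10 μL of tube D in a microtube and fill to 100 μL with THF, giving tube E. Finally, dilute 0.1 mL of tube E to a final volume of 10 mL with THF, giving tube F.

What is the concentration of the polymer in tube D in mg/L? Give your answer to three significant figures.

Step 1: 2 mL brought to 200 mL → factor 200/2 = 100
Step 2: 5 mL brought to 100 mL → factor 100/5 = 20
Step 3: 100 μL + 400 μL = 500 μL total → factor 500/100 = 5
Step 4: 10 μL + 10 μL = 20 μL total → factor 20/10 = 2
Dilution factor through tube D = 100 × 20 × 5 × 2 = 20000
[tube D] = 2.00 g/L / 20000 = 0.0001000 g/L = 0.100 mg/L

0.100 mg/L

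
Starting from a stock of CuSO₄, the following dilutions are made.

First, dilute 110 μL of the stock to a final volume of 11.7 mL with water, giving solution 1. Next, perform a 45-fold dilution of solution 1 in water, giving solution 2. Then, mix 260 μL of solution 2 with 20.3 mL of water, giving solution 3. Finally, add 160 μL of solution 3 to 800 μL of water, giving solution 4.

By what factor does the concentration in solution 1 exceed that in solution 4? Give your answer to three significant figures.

Step 1: 110 μL brought to 11.7 mL → factor 11700/110 = 106.36
Step 2: 45-fold → factor 45
Step 3: 260 μL + 20.3 mL = 20560 μL total → factor 20560/260 = 79.077
Step 4: 160 μL + 800 μL = 960 μL total → factor 960/160 = 6
Dilution factor to solution 1 = 106.36; to solution 4 = 2.2709 × 10^6
[solution 1]/[solution 4] = (factor to solution 4)/(factor to solution 1) = 2.2709 × 10^6/106.36 = 2.14 × 10^4

2.14 × 10^4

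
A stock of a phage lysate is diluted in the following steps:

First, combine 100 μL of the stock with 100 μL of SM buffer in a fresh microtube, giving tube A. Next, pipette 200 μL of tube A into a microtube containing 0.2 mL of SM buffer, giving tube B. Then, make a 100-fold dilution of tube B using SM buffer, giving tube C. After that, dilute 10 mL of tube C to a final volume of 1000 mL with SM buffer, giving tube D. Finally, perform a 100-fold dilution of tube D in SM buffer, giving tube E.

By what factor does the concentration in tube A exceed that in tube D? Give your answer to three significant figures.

2.00 × 10^4

Step 1: 100 μL + 100 μL = 200 μL total → factor 200/100 = 2
Step 2: 200 μL + 0.2 mL = 400 μL total → factor 400/200 = 2
Step 3: 100-fold → factor 100
Step 4: 10 mL brought to 1000 mL → factor 1000/10 = 100
Dilution factor to tube A = 2; to tube D = 40000
[tube A]/[tube D] = (factor to tube D)/(factor to tube A) = 40000/2 = 2.00 × 10^4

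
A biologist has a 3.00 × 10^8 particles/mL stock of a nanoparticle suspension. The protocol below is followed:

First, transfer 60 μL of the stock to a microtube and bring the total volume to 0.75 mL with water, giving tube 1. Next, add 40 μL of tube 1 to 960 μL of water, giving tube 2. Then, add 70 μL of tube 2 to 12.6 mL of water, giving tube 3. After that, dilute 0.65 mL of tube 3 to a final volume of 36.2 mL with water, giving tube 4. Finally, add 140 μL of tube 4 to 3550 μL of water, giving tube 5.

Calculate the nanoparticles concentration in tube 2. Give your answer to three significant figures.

Step 1: 60 μL brought to 0.75 mL → factor 750/60 = 12.5
Step 2: 40 μL + 960 μL = 1000 μL total → factor 1000/40 = 25
Dilution factor through tube 2 = 12.5 × 25 = 312.5
[tube 2] = 3.00 × 10^8 particles/mL / 312.5 = 9.60 × 10^5 particles/mL

9.60 × 10^5 particles/mL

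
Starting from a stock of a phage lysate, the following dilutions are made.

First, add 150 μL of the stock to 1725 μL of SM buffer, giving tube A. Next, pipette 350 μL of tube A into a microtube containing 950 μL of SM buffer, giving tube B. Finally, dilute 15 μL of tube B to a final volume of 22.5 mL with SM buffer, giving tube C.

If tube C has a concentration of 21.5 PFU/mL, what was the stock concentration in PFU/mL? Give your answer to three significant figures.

1.50 × 10^6 PFU/mL

Step 1: 150 μL + 1725 μL = 1875 μL total → factor 1875/150 = 12.5
Step 2: 350 μL + 950 μL = 1300 μL total → factor 1300/350 = 3.7143
Step 3: 15 μL brought to 22.5 mL → factor 22500/15 = 1500
Overall dilution factor = 12.5 × 3.7143 × 1500 = 69643
Stock = 21.5 PFU/mL × 69643 = 1.50 × 10^6 PFU/mL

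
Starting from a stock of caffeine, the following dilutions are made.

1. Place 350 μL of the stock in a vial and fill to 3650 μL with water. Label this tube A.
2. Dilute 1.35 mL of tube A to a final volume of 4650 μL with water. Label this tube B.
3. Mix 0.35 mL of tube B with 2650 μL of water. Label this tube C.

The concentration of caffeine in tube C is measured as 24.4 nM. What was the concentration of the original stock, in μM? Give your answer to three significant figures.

7.51 μM

Step 1: 350 μL brought to 3650 μL → factor 3650/350 = 10.429
Step 2: 1.35 mL brought to 4650 μL → factor 4.65/1.35 = 3.4444
Step 3: 0.35 mL + 2650 μL = 3 mL total → factor 3/0.35 = 8.5714
Overall dilution factor = 10.429 × 3.4444 × 8.5714 = 307.89
Stock = 24.4 nM × 307.89 = 7513 nM = 7.51 μM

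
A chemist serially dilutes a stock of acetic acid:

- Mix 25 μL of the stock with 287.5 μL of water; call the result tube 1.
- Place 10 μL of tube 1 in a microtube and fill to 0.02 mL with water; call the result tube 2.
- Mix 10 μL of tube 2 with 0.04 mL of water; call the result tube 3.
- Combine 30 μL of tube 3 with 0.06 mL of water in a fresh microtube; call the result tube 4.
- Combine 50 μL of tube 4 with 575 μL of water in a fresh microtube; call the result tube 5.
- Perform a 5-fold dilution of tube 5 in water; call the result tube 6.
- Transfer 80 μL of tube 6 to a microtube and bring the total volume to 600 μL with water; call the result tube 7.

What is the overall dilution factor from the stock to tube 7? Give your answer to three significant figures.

Step 1: 25 μL + 287.5 μL = 312.5 μL total → factor 312.5/25 = 12.5
Step 2: 10 μL brought to 0.02 mL → factor 20/10 = 2
Step 3: 10 μL + 0.04 mL = 50 μL total → factor 50/10 = 5
Step 4: 30 μL + 0.06 mL = 90 μL total → factor 90/30 = 3
Step 5: 50 μL + 575 μL = 625 μL total → factor 625/50 = 12.5
Step 6: 5-fold → factor 5
Step 7: 80 μL brought to 600 μL → factor 600/80 = 7.5
Overall dilution factor = 12.5 × 2 × 5 × 3 × 12.5 × 5 × 7.5 = 1.7578 × 10^5

1.76 × 10^5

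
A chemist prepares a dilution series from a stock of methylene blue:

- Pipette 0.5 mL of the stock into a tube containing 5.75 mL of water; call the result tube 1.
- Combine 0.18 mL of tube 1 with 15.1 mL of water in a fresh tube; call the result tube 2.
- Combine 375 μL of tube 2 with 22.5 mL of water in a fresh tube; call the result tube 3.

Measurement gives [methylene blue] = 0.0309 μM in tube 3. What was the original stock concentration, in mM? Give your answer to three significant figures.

2.00 mM

Step 1: 0.5 mL + 5.75 mL = 6.25 mL total → factor 6.25/0.5 = 12.5
Step 2: 0.18 mL + 15.1 mL = 15.28 mL total → factor 15.28/0.18 = 84.889
Step 3: 375 μL + 22.5 mL = 22875 μL total → factor 22875/375 = 61
Overall dilution factor = 12.5 × 84.889 × 61 = 64728
Stock = 0.0309 μM × 64728 = 2000 μM = 2.00 mM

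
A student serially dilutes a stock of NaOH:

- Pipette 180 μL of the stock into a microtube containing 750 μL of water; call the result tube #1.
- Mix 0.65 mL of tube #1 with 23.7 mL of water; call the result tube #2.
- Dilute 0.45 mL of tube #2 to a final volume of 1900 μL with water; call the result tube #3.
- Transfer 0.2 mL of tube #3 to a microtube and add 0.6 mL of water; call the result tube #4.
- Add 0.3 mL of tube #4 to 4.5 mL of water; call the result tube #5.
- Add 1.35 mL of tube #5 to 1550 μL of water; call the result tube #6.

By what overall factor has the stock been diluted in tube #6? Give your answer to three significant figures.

1.12 × 10^5

Step 1: 180 μL + 750 μL = 930 μL total → factor 930/180 = 5.1667
Step 2: 0.65 mL + 23.7 mL = 24.35 mL total → factor 24.35/0.65 = 37.462
Step 3: 0.45 mL brought to 1900 μL → factor 1.9/0.45 = 4.2222
Step 4: 0.2 mL + 0.6 mL = 0.8 mL total → factor 0.8/0.2 = 4
Step 5: 0.3 mL + 4.5 mL = 4.8 mL total → factor 4.8/0.3 = 16
Step 6: 1.35 mL + 1550 μL = 2.9 mL total → factor 2.9/1.35 = 2.1481
Overall dilution factor = 5.1667 × 37.462 × 4.2222 × 4 × 16 × 2.1481 = 1.1235 × 10^5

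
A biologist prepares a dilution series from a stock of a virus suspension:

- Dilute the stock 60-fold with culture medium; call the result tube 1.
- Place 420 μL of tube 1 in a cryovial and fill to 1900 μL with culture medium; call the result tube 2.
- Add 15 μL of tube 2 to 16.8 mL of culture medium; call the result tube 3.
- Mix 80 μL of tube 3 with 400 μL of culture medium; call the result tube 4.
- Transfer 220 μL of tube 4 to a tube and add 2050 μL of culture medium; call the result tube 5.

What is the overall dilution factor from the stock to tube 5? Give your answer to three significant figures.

Step 1: 60-fold → factor 60
Step 2: 420 μL brought to 1900 μL → factor 1900/420 = 4.5238
Step 3: 15 μL + 16.8 mL = 16815 μL total → factor 16815/15 = 1121
Step 4: 80 μL + 400 μL = 480 μL total → factor 480/80 = 6
Step 5: 220 μL + 2050 μL = 2270 μL total → factor 2270/220 = 10.318
Overall dilution factor = 60 × 4.5238 × 1121 × 6 × 10.318 = 1.8837 × 10^7

1.88 × 10^7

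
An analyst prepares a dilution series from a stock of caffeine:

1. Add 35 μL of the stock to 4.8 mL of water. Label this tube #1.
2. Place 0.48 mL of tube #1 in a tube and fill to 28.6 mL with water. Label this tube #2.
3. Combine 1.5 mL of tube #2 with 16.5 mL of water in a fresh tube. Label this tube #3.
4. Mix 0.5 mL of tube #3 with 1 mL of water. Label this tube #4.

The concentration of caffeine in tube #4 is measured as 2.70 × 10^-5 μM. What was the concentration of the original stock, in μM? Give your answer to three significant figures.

8.00 μM

Step 1: 35 μL + 4.8 mL = 4835 μL total → factor 4835/35 = 138.14
Step 2: 0.48 mL brought to 28.6 mL → factor 28.6/0.48 = 59.583
Step 3: 1.5 mL + 16.5 mL = 18 mL total → factor 18/1.5 = 12
Step 4: 0.5 mL + 1 mL = 1.5 mL total → factor 1.5/0.5 = 3
Overall dilution factor = 138.14 × 59.583 × 12 × 3 = 2.9632 × 10^5
Stock = 2.70 × 10^-5 μM × 2.9632 × 10^5 = 8.00 μM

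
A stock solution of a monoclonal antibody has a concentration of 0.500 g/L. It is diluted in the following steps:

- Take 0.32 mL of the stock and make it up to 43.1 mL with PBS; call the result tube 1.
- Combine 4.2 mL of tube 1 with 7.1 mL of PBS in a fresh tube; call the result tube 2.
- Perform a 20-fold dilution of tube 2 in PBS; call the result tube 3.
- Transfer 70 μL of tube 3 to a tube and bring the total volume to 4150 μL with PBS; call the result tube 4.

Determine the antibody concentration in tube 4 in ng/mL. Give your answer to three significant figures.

1.16 ng/mL

Step 1: 0.32 mL brought to 43.1 mL → factor 43.1/0.32 = 134.69
Step 2: 4.2 mL + 7.1 mL = 11.3 mL total → factor 11.3/4.2 = 2.6905
Step 3: 20-fold → factor 20
Step 4: 70 μL brought to 4150 μL → factor 4150/70 = 59.286
Overall dilution factor = 134.69 × 2.6905 × 20 × 59.286 = 4.2967 × 10^5
Final = 0.500 g/L / 4.2967 × 10^5 = 1.164 × 10^-6 g/L = 1.16 ng/mL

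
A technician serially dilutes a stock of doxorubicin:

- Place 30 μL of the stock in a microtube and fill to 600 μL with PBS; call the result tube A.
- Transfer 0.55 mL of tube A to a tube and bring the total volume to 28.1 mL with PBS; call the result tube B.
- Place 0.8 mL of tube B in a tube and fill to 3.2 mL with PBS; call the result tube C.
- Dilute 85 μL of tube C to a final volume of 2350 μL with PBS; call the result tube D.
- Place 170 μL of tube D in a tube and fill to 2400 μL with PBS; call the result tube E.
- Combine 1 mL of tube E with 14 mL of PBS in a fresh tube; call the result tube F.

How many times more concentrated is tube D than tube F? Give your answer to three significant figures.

Step 1: 30 μL brought to 600 μL → factor 600/30 = 20
Step 2: 0.55 mL brought to 28.1 mL → factor 28.1/0.55 = 51.091
Step 3: 0.8 mL brought to 3.2 mL → factor 3.2/0.8 = 4
Step 4: 85 μL brought to 2350 μL → factor 2350/85 = 27.647
Step 5: 170 μL brought to 2400 μL → factor 2400/170 = 14.118
Step 6: 1 mL + 14 mL = 15 mL total → factor 15/1 = 15
Dilution factor to tube D = 1.13 × 10^5; to tube F = 2.393 × 10^7
[tube D]/[tube F] = (factor to tube F)/(factor to tube D) = 2.393 × 10^7/1.13 × 10^5 = 212

212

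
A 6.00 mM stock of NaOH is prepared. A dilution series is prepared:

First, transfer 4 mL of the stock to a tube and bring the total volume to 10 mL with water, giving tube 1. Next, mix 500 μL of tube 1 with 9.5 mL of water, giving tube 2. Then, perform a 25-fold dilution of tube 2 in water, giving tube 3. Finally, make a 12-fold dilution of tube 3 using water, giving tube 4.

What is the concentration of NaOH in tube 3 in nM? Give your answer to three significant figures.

4.80 × 10^3 nM

Step 1: 4 mL brought to 10 mL → factor 10/4 = 2.5
Step 2: 500 μL + 9.5 mL = 10000 μL total → factor 10000/500 = 20
Step 3: 25-fold → factor 25
Dilution factor through tube 3 = 2.5 × 20 × 25 = 1250
[tube 3] = 6.00 mM / 1250 = 0.004800 mM = 4.80 × 10^3 nM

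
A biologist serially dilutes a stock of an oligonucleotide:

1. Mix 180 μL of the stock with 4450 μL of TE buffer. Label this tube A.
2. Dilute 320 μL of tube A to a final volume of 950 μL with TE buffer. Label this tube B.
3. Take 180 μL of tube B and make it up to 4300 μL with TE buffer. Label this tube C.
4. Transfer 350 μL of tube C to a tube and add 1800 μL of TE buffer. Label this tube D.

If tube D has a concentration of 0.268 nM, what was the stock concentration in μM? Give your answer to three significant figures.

Step 1: 180 μL + 4450 μL = 4630 μL total → factor 4630/180 = 25.722
Step 2: 320 μL brought to 950 μL → factor 950/320 = 2.9688
Step 3: 180 μL brought to 4300 μL → factor 4300/180 = 23.889
Step 4: 350 μL + 1800 μL = 2150 μL total → factor 2150/350 = 6.1429
Overall dilution factor = 25.722 × 2.9688 × 23.889 × 6.1429 = 11206
Stock = 0.268 nM × 11206 = 3003 nM = 3.00 μM

3.00 μM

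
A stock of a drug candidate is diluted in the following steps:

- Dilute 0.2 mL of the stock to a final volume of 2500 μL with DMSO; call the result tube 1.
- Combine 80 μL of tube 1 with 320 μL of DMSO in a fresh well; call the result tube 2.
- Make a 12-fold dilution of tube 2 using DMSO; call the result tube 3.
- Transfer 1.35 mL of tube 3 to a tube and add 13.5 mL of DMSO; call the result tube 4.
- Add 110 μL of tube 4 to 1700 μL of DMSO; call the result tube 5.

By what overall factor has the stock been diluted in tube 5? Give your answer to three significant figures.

1.36 × 10^5

Step 1: 0.2 mL brought to 2500 μL → factor 2.5/0.2 = 12.5
Step 2: 80 μL + 320 μL = 400 μL total → factor 400/80 = 5
Step 3: 12-fold → factor 12
Step 4: 1.35 mL + 13.5 mL = 14.85 mL total → factor 14.85/1.35 = 11
Step 5: 110 μL + 1700 μL = 1810 μL total → factor 1810/110 = 16.455
Overall dilution factor = 12.5 × 5 × 12 × 11 × 16.455 = 1.3575 × 10^5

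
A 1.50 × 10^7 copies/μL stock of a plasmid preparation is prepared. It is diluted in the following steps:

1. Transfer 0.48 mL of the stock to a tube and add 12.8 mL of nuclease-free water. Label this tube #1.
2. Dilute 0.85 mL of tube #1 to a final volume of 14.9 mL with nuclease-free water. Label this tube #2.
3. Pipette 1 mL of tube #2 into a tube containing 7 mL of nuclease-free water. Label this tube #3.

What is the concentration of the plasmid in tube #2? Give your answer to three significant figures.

3.09 × 10^4 copies/μL

Step 1: 0.48 mL + 12.8 mL = 13.28 mL total → factor 13.28/0.48 = 27.667
Step 2: 0.85 mL brought to 14.9 mL → factor 14.9/0.85 = 17.529
Dilution factor through tube #2 = 27.667 × 17.529 = 484.98
[tube #2] = 1.50 × 10^7 copies/μL / 484.98 = 3.09 × 10^4 copies/μL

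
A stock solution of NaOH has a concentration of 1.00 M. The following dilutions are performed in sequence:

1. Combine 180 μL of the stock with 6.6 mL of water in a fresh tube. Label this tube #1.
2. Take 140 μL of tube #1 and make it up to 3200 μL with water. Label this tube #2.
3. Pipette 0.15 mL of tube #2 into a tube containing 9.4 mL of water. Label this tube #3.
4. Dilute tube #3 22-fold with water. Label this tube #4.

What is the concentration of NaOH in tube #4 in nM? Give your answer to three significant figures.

Step 1: 180 μL + 6.6 mL = 6780 μL total → factor 6780/180 = 37.667
Step 2: 140 μL brought to 3200 μL → factor 3200/140 = 22.857
Step 3: 0.15 mL + 9.4 mL = 9.55 mL total → factor 9.55/0.15 = 63.667
Step 4: 22-fold → factor 22
Overall dilution factor = 37.667 × 22.857 × 63.667 × 22 = 1.2059 × 10^6
Final = 1.00 M / 1.2059 × 10^6 = 8.293 × 10^-7 M = 829 nM

829 nM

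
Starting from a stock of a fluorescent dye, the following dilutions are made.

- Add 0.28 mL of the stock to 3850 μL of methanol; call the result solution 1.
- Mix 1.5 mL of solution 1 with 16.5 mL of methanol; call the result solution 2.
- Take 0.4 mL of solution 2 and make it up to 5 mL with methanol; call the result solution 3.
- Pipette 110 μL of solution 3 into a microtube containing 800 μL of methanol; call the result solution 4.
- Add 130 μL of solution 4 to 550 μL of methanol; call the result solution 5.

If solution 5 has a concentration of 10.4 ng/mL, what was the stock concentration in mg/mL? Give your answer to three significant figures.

Step 1: 0.28 mL + 3850 μL = 4.13 mL total → factor 4.13/0.28 = 14.75
Step 2: 1.5 mL + 16.5 mL = 18 mL total → factor 18/1.5 = 12
Step 3: 0.4 mL brought to 5 mL → factor 5/0.4 = 12.5
Step 4: 110 μL + 800 μL = 910 μL total → factor 910/110 = 8.2727
Step 5: 130 μL + 550 μL = 680 μL total → factor 680/130 = 5.2308
Overall dilution factor = 14.75 × 12 × 12.5 × 8.2727 × 5.2308 = 95741
Stock = 10.4 ng/mL × 95741 = 9.957 × 10^5 ng/mL = 0.996 mg/mL

0.996 mg/mL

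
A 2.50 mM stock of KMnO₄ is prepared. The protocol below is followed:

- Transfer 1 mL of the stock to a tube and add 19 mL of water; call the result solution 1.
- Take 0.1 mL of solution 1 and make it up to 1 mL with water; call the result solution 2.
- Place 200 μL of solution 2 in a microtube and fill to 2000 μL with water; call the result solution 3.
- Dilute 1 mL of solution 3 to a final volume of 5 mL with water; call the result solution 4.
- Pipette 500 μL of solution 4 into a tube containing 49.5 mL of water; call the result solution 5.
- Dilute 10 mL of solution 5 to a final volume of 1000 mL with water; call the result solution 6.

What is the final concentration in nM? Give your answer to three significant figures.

0.0250 nM

Step 1: 1 mL + 19 mL = 20 mL total → factor 20/1 = 20
Step 2: 0.1 mL brought to 1 mL → factor 1/0.1 = 10
Step 3: 200 μL brought to 2000 μL → factor 2000/200 = 10
Step 4: 1 mL brought to 5 mL → factor 5/1 = 5
Step 5: 500 μL + 49.5 mL = 50000 μL total → factor 50000/500 = 100
Step 6: 10 mL brought to 1000 mL → factor 1000/10 = 100
Overall dilution factor = 20 × 10 × 10 × 5 × 100 × 100 = 1 × 10^8
Final = 2.50 mM / 1 × 10^8 = 2.500 × 10^-8 mM = 0.0250 nM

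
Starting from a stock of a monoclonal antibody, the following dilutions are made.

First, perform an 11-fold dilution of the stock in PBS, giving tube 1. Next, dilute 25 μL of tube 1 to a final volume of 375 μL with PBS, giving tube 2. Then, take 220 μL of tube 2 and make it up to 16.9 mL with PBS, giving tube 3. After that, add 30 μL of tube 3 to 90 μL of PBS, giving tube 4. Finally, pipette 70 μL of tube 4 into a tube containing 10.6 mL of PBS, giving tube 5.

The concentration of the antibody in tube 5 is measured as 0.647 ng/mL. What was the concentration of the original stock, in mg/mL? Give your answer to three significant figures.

Step 1: 11-fold → factor 11
Step 2: 25 μL brought to 375 μL → factor 375/25 = 15
Step 3: 220 μL brought to 16.9 mL → factor 16900/220 = 76.818
Step 4: 30 μL + 90 μL = 120 μL total → factor 120/30 = 4
Step 5: 70 μL + 10.6 mL = 10670 μL total → factor 10670/70 = 152.43
Overall dilution factor = 11 × 15 × 76.818 × 4 × 152.43 = 7.7281 × 10^6
Stock = 0.647 ng/mL × 7.7281 × 10^6 = 5.000 × 10^6 ng/mL = 5.00 mg/mL

5.00 mg/mL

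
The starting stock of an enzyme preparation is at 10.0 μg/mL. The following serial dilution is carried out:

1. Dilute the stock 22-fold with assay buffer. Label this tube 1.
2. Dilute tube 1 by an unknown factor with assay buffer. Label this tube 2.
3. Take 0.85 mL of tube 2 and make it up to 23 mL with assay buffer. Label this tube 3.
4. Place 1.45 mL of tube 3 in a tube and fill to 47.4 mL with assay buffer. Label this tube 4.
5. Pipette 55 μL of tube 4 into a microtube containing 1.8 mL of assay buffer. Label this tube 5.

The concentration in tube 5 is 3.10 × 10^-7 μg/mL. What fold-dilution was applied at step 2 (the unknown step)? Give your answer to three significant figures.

Step 1: 22-fold → factor 22
Step 2: unknown factor x
Step 3: 0.85 mL brought to 23 mL → factor 23/0.85 = 27.059
Step 4: 1.45 mL brought to 47.4 mL → factor 47.4/1.45 = 32.69
Step 5: 55 μL + 1.8 mL = 1855 μL total → factor 1855/55 = 33.727
Product of known-step factors = 6.5633 × 10^5
Overall factor = 10.0 μg/mL / (3.10 × 10^-7 μg/mL) = 3.2258 × 10^7
x = 3.2258 × 10^7 / 6.5633 × 10^5 = 49.1

49.1-fold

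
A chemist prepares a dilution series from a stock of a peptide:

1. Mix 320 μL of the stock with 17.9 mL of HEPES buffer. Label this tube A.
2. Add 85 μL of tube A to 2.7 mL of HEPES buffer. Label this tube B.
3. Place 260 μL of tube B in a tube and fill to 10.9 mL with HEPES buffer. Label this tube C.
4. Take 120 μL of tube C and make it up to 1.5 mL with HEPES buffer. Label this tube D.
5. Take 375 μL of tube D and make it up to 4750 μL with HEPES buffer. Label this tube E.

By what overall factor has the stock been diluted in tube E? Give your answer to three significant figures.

1.24 × 10^7

Step 1: 320 μL + 17.9 mL = 18220 μL total → factor 18220/320 = 56.938
Step 2: 85 μL + 2.7 mL = 2785 μL total → factor 2785/85 = 32.765
Step 3: 260 μL brought to 10.9 mL → factor 10900/260 = 41.923
Step 4: 120 μL brought to 1.5 mL → factor 1500/120 = 12.5
Step 5: 375 μL brought to 4750 μL → factor 4750/375 = 12.667
Overall dilution factor = 56.938 × 32.765 × 41.923 × 12.5 × 12.667 = 1.2383 × 10^7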